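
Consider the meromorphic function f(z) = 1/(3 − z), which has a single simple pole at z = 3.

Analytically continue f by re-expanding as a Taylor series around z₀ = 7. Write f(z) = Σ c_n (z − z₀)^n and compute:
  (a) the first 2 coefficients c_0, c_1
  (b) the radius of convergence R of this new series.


Let w = z − z₀, so z = z₀ + w.
Then 3 − z = 3 − (z₀ + w) = (3 − z₀) − w = -4 − w.
f(z) = 1/(-4 − w) = (1/(-4)) · 1/(1 − w/(-4)) = Σ_{n≥0} w^n / (-4)^(n+1).
So c_n = 1/(-4)^(n+1):
  c_0 = 1/(-4)^1 = -1/4.
  c_1 = 1/(-4)^2 = 1/16.
The series is valid for |w/d| < 1, i.e. |z − z₀| < |d|.
Radius of convergence: R = |3 − z₀| = |-4| = 4 (distance from z₀ to the singularity z = 3).

c_0 = -1/4, c_1 = 1/16; R = 4.


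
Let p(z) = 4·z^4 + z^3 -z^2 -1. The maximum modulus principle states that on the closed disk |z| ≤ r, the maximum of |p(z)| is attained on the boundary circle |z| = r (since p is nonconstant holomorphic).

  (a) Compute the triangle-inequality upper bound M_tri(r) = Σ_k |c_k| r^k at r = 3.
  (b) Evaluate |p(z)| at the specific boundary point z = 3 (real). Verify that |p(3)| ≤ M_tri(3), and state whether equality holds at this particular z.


Coefficients: c_0 = -1, c_1 = 0, c_2 = -1, c_3 = 1, c_4 = 4. Radius r = 3.
Part (a). Triangle bound: M_tri(r) = Σ_k |c_k| r^k
  = |-1|·3^0 + |0|·3^1 + |-1|·3^2 + |1|·3^3 + |4|·3^4
  = 1 + 0 + 9 + 27 + 324 = 361.
This bounds M(r) := max_{|z|=r} |p(z)| from above; equality holds iff all terms c_k z^k can be made to align in phase at a single z on |z|=r.
Part (b). At z = 3 (real, on the circle |z| = r):
  p(3) = (-1)·3^0 + (0)·3^1 + (-1)·3^2 + (1)·3^3 + (4)·3^4 = 341.
  |p(3)| = 341.
Check: |p(3)| = 341 ≤ 361 = M_tri(3). ✓ Equality does not hold at z = 3 (the coefficients have mixed signs, so the terms do not all align in phase there).

M_tri(3) = 361; |p(3)| = 341; equality at z=3: no.


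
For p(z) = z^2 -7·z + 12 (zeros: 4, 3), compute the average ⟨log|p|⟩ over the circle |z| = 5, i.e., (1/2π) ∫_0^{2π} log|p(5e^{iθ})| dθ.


Zeros: 3, 4; r = 5.
Inside |z| < r: 3, 4. Outside (|z| ≥ r): ∅.
p(0) = 12, so log|p(0)| = log(12) = 2.4849.
Apply Jensen: I(r) = log|p(0)| + Σ_k log(r/|z_k|), summed over zeros inside |z| < r.
  log(r/|z_k|) for z_k = 4: log(5/4) = 0.2231
  log(r/|z_k|) for z_k = 3: log(5/3) = 0.5108
Sum over inside zeros: 0.7340.
I(r) = log|p(0)| + (inside sum) = 2.4849 + 0.7340 = 3.2189.
Closed form (all zeros inside, monic): I(r) = n·log(r) = 2·log(5) = 3.2189. ✓

I(r) ≈ 3.2189.


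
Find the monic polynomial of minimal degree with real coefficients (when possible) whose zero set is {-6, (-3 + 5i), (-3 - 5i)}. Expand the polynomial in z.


The polynomial is p(z) = ∏_{α ∈ S} (z − α), where S = {-6, (-3 + 5i), (-3 - 5i)}.
Expanding the product yields: p(z) = z^3 + 12·z^2 + 70·z + 204.
Note conjugate pairs combine to real quadratics: (z − (-3+5i))(z − (-3−5i)) = z² + 6z + 34.
The resulting polynomial has degree 3 and real coefficients as required.

p(z) = z^3 + 12·z^2 + 70·z + 204.


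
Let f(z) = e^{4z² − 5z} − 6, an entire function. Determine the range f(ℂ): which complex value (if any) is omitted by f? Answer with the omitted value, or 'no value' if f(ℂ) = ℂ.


Little Picard bounds the complement of f(ℂ) to at most one point.
The exponent g(z) = 4z² − 5z is a nonconstant polynomial, hence surjective onto ℂ. So e^{g(z)} takes every value in {e^w : w ∈ ℂ} = ℂ ∖ {0}. Adding -6 shifts the range to ℂ ∖ {-6}. f omits exactly -6.

Omitted value: -6.


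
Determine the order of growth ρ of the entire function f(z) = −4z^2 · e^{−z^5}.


M(r) = max_{|z|=r} |-4|·|z|^2·|e^{−z^5}| = 4·r^2 · e^{1r^5} (the factors attain their maxima compatibly on |z|=r). Then log M(r) = log 4 + 2·log r + 1r^5, dominated by the last term, so log log M(r) ~ 5·log r. The polynomial factor -4z^2 contributes only a log r term and does not affect the order. ρ = 5.
Therefore ρ = 5.

Order ρ = 5.


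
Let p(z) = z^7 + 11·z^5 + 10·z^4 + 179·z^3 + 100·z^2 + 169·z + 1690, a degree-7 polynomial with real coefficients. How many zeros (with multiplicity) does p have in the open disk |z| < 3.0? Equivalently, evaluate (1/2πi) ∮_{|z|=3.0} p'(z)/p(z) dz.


The zeros of p are: (-2 + 3i), (-2 - 3i), (1 + 2i), (1 - 2i), -2, (2 + 3i), (2 - 3i).
Their magnitudes are: 3.606, 3.606, 2.236, 2.236, 2, 3.606, 3.606.
Zeros with |z| < R = 3.0: (1 + 2i), (1 - 2i), -2.
Count = 3.
By the argument principle, (1/2πi) ∮_{|z|=R} p'(z)/p(z) dz equals exactly this count.

Number of zeros inside |z| < 3.0: 3.


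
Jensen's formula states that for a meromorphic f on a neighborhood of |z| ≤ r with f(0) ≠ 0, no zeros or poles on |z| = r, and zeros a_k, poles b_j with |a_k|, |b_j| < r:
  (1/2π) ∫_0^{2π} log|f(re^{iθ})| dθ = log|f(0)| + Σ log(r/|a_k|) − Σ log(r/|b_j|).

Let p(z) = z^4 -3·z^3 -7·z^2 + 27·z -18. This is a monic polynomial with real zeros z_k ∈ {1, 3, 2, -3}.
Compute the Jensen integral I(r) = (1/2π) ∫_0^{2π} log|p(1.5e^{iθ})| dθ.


Zeros: -3, 1, 2, 3; r = 1.5.
Inside |z| < r: 1. Outside (|z| ≥ r): -3, 2, 3.
p(0) = -18, so log|p(0)| = log(18) = 2.8904.
Apply Jensen: I(r) = log|p(0)| + Σ_k log(r/|z_k|), summed over zeros inside |z| < r.
  log(r/|z_k|) for z_k = 1: log(1.5/1) = 0.4055
  Outside zeros (-3, 2, 3) contribute nothing to the Jensen sum.
Sum over inside zeros: 0.4055.
I(r) = log|p(0)| + (inside sum) = 2.8904 + 0.4055 = 3.2958.
Note: since some zeros are outside |z| ≤ r, the simplified n·log(r) form does NOT apply — only the inside zeros contribute.

I(r) ≈ 3.2958.


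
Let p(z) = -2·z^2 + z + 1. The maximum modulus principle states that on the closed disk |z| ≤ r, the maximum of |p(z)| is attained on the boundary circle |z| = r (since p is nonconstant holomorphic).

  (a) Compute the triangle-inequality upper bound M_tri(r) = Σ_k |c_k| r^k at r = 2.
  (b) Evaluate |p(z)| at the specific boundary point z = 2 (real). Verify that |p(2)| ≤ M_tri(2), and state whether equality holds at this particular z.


Coefficients: c_0 = 1, c_1 = 1, c_2 = -2. Radius r = 2.
Part (a). Triangle bound: M_tri(r) = Σ_k |c_k| r^k
  = |1|·2^0 + |1|·2^1 + |-2|·2^2
  = 1 + 2 + 8 = 11.
This bounds M(r) := max_{|z|=r} |p(z)| from above; equality holds iff all terms c_k z^k can be made to align in phase at a single z on |z|=r.
Part (b). At z = 2 (real, on the circle |z| = r):
  p(2) = (1)·2^0 + (1)·2^1 + (-2)·2^2 = -5.
  |p(2)| = 5.
Check: |p(2)| = 5 ≤ 11 = M_tri(2). ✓ Equality does not hold at z = 2 (the coefficients have mixed signs, so the terms do not all align in phase there).

M_tri(2) = 11; |p(2)| = 5; equality at z=2: no.


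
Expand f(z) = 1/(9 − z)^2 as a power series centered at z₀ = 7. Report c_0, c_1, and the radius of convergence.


Let w = z − z₀, so z = z₀ + w.
Then 9 − z = 9 − (z₀ + w) = (9 − z₀) − w = 2 − w.
f(z) = 1/(2 − w)^2 = (1/(2)^2) · (1 − w/(2))^{−2}.
By the binomial series (1−u)^{−2} = Σ_{n≥0} C(n+1, 1) u^n for |u|<1, with u = w/(2):
  c_n = C(n+1, 1) / (2)^(n+2).
  c_0 = 1/(2)^2 = 1/4.
  c_1 = 2/(2)^3 = 1/4.
The series is valid for |w/d| < 1, i.e. |z − z₀| < |d|.
Radius of convergence: R = |9 − z₀| = |2| = 2 (distance from z₀ to the singularity z = 9).

c_0 = 1/4, c_1 = 1/4; R = 2.


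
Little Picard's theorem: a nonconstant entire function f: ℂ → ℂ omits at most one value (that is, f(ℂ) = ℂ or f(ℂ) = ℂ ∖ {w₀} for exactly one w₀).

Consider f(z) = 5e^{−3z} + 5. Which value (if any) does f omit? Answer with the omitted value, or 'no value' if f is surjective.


Little Picard bounds the complement of f(ℂ) to at most one point.
e^{−3z} is never zero on ℂ, so 5·e^{−3z} takes every value in ℂ ∖ {0}. Adding 5 shifts the range to ℂ ∖ {5}. Thus f omits exactly the value 5.

Omitted value: 5.


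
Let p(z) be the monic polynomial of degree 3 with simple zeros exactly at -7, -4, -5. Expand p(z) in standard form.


The polynomial is p(z) = ∏_{α ∈ S} (z − α), where S = {-7, -4, -5}.
Expanding the product yields: p(z) = z^3 + 16·z^2 + 83·z + 140.
The resulting polynomial has degree 3 and real coefficients as required.

p(z) = z^3 + 16·z^2 + 83·z + 140.


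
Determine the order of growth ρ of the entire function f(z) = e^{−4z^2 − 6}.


|e^{−4z^2 − 6}| = e^{Re(-4·z^2) + -6} ≤ e^{4|z|^2 + -6} = e^{4r^2 + -6} on |z| = r, so ρ ≤ 2. Choosing z on |z|=r so that -4·z^2 is real positive (always possible by picking arg z appropriately) gives |f(z)| = e^{4r^2 + -6}, matching the bound. The additive constant -6 does not affect log log M(r) ~ 2·log r. Hence ρ = 2.
Therefore ρ = 2.

Order ρ = 2.


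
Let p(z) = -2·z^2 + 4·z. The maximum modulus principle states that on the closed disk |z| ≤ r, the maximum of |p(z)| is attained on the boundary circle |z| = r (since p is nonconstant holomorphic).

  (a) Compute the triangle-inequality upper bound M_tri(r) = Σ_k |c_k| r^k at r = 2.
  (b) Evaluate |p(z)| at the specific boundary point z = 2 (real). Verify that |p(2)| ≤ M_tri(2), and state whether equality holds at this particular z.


Coefficients: c_0 = 0, c_1 = 4, c_2 = -2. Radius r = 2.
Part (a). Triangle bound: M_tri(r) = Σ_k |c_k| r^k
  = |0|·2^0 + |4|·2^1 + |-2|·2^2
  = 0 + 8 + 8 = 16.
This bounds M(r) := max_{|z|=r} |p(z)| from above; equality holds iff all terms c_k z^k can be made to align in phase at a single z on |z|=r.
Part (b). At z = 2 (real, on the circle |z| = r):
  p(2) = (0)·2^0 + (4)·2^1 + (-2)·2^2 = 0.
  |p(2)| = 0.
Check: |p(2)| = 0 ≤ 16 = M_tri(2). ✓ Equality does not hold at z = 2 (the coefficients have mixed signs, so the terms do not all align in phase there).

M_tri(2) = 16; |p(2)| = 0; equality at z=2: no.


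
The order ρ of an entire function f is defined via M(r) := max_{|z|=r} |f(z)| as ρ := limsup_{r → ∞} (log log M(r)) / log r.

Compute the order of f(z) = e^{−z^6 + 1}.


|e^{−z^6 + 1}| = e^{Re(-1·z^6) + 1} ≤ e^{1|z|^6 + 1} = e^{1r^6 + 1} on |z| = r, so ρ ≤ 6. Choosing z on |z|=r so that -1·z^6 is real positive (always possible by picking arg z appropriately) gives |f(z)| = e^{1r^6 + 1}, matching the bound. The additive constant 1 does not affect log log M(r) ~ 6·log r. Hence ρ = 6.
Therefore ρ = 6.

Order ρ = 6.


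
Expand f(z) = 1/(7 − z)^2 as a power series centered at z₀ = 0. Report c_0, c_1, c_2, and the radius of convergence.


Let w = z − z₀, so z = z₀ + w.
Then 7 − z = 7 − (z₀ + w) = (7 − z₀) − w = 7 − w.
f(z) = 1/(7 − w)^2 = (1/(7)^2) · (1 − w/(7))^{−2}.
By the binomial series (1−u)^{−2} = Σ_{n≥0} C(n+1, 1) u^n for |u|<1, with u = w/(7):
  c_n = C(n+1, 1) / (7)^(n+2).
  c_0 = 1/(7)^2 = 1/49.
  c_1 = 2/(7)^3 = 2/343.
  c_2 = 3/(7)^4 = 3/2401.
The series is valid for |w/d| < 1, i.e. |z − z₀| < |d|.
Radius of convergence: R = |7 − z₀| = |7| = 7 (distance from z₀ to the singularity z = 7).

c_0 = 1/49, c_1 = 2/343, c_2 = 3/2401; R = 7.


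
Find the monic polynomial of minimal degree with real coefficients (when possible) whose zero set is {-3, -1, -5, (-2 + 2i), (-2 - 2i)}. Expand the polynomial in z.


The polynomial is p(z) = ∏_{α ∈ S} (z − α), where S = {-3, -1, -5, (-2 + 2i), (-2 - 2i)}.
Expanding the product yields: p(z) = z^5 + 13·z^4 + 67·z^3 + 179·z^2 + 244·z + 120.
Note conjugate pairs combine to real quadratics: (z − (-2+2i))(z − (-2−2i)) = z² + 4z + 8.
The resulting polynomial has degree 5 and real coefficients as required.

p(z) = z^5 + 13·z^4 + 67·z^3 + 179·z^2 + 244·z + 120.


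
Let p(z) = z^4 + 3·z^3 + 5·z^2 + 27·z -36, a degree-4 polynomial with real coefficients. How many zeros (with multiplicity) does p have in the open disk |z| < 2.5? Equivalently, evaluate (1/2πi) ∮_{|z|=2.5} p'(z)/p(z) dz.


The zeros of p are: -4, (0 + 3i), (0 - 3i), 1.
Their magnitudes are: 4, 3, 3, 1.
Zeros with |z| < R = 2.5: 1.
Count = 1.
By the argument principle, (1/2πi) ∮_{|z|=R} p'(z)/p(z) dz equals exactly this count.

Number of zeros inside |z| < 2.5: 1.


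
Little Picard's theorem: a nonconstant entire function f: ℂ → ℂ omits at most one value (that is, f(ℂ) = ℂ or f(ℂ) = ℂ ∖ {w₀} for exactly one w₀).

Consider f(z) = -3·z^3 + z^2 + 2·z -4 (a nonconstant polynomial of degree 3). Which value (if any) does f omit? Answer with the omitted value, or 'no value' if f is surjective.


Little Picard bounds the complement of f(ℂ) to at most one point.
For every w ∈ ℂ, the equation p(z) − w = 0 is a nonconstant polynomial in z and hence has at least one root by the fundamental theorem of algebra. So p is surjective onto ℂ, omitting no value.

Omitted value: no value.


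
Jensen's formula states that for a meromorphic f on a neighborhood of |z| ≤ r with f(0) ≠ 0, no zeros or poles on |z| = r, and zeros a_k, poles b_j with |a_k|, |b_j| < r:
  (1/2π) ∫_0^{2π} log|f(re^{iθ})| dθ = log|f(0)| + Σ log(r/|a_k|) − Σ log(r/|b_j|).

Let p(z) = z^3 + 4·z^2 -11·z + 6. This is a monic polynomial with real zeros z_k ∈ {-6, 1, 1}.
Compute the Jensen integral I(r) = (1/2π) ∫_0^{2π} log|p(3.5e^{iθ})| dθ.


Zeros: -6, 1, 1; r = 3.5.
Inside |z| < r: 1, 1. Outside (|z| ≥ r): -6.
p(0) = 6, so log|p(0)| = log(6) = 1.7918.
Apply Jensen: I(r) = log|p(0)| + Σ_k log(r/|z_k|), summed over zeros inside |z| < r.
  log(r/|z_k|) for z_k = 1: log(3.5/1) = 1.2528
  log(r/|z_k|) for z_k = 1: log(3.5/1) = 1.2528
  Outside zeros (-6) contribute nothing to the Jensen sum.
Sum over inside zeros: 2.5055.
I(r) = log|p(0)| + (inside sum) = 1.7918 + 2.5055 = 4.2973.
Note: since some zeros are outside |z| ≤ r, the simplified n·log(r) form does NOT apply — only the inside zeros contribute.

I(r) ≈ 4.2973.


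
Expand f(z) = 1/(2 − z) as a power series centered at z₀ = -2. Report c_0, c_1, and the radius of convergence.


Let w = z − z₀, so z = z₀ + w.
Then 2 − z = 2 − (z₀ + w) = (2 − z₀) − w = 4 − w.
f(z) = 1/(4 − w) = (1/(4)) · 1/(1 − w/(4)) = Σ_{n≥0} w^n / (4)^(n+1).
So c_n = 1/(4)^(n+1):
  c_0 = 1/(4)^1 = 1/4.
  c_1 = 1/(4)^2 = 1/16.
The series is valid for |w/d| < 1, i.e. |z − z₀| < |d|.
Radius of convergence: R = |2 − z₀| = |4| = 4 (distance from z₀ to the singularity z = 2).

c_0 = 1/4, c_1 = 1/16; R = 4.


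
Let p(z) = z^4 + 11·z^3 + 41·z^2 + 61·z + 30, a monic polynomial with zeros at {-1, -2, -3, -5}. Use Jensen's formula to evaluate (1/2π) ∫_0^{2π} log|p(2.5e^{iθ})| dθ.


Zeros: -5, -3, -2, -1; r = 2.5.
Inside |z| < r: -2, -1. Outside (|z| ≥ r): -5, -3.
p(0) = 30, so log|p(0)| = log(30) = 3.4012.
Apply Jensen: I(r) = log|p(0)| + Σ_k log(r/|z_k|), summed over zeros inside |z| < r.
  log(r/|z_k|) for z_k = -1: log(2.5/1) = 0.9163
  log(r/|z_k|) for z_k = -2: log(2.5/2) = 0.2231
  Outside zeros (-5, -3) contribute nothing to the Jensen sum.
Sum over inside zeros: 1.1394.
I(r) = log|p(0)| + (inside sum) = 3.4012 + 1.1394 = 4.5406.
Note: since some zeros are outside |z| ≤ r, the simplified n·log(r) form does NOT apply — only the inside zeros contribute.

I(r) ≈ 4.5406.


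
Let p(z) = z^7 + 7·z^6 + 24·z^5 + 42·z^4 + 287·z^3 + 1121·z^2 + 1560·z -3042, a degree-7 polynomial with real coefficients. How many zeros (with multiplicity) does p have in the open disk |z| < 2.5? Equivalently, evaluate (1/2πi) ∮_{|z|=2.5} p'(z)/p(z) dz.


The zeros of p are: (2 + 3i), (2 - 3i), (-3 + 3i), (-3 - 3i), (-3 + 2i), (-3 - 2i), 1.
Their magnitudes are: 3.606, 3.606, 4.243, 4.243, 3.606, 3.606, 1.
Zeros with |z| < R = 2.5: 1.
Count = 1.
By the argument principle, (1/2πi) ∮_{|z|=R} p'(z)/p(z) dz equals exactly this count.

Number of zeros inside |z| < 2.5: 1.


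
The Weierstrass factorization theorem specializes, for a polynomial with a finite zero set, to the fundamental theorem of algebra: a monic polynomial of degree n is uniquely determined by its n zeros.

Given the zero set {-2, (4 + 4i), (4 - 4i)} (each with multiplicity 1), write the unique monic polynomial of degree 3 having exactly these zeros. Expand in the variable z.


The polynomial is p(z) = ∏_{α ∈ S} (z − α), where S = {-2, (4 + 4i), (4 - 4i)}.
Expanding the product yields: p(z) = z^3 -6·z^2 + 16·z + 64.
Note conjugate pairs combine to real quadratics: (z − (4+4i))(z − (4−4i)) = z² − 8z + 32.
The resulting polynomial has degree 3 and real coefficients as required.

p(z) = z^3 -6·z^2 + 16·z + 64.


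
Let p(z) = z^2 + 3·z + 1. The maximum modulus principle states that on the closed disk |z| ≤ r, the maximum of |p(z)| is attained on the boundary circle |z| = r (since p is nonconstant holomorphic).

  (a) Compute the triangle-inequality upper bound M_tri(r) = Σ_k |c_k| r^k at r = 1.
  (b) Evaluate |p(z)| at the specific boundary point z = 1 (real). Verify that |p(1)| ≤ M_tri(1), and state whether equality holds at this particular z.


Coefficients: c_0 = 1, c_1 = 3, c_2 = 1. Radius r = 1.
Part (a). Triangle bound: M_tri(r) = Σ_k |c_k| r^k
  = |1|·1^0 + |3|·1^1 + |1|·1^2
  = 1 + 3 + 1 = 5.
This bounds M(r) := max_{|z|=r} |p(z)| from above; equality holds iff all terms c_k z^k can be made to align in phase at a single z on |z|=r.
Part (b). At z = 1 (real, on the circle |z| = r):
  p(1) = (1)·1^0 + (3)·1^1 + (1)·1^2 = 5.
  |p(1)| = 5.
Since all nonzero coefficients share the same sign, |p(1)| = 5 = M_tri(1); the triangle bound is attained at z = 1, so in fact M(r) = 5.

M_tri(1) = 5; |p(1)| = 5; equality at z=1: yes.


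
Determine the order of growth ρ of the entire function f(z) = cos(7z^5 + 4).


Write cos(w) = (e^{iw} ± e^{−iw})/(2 or 2i), so |cos(w)| ≤ e^{|w|}. With w = 7z^5 + 4, |w| ≤ 7r^5 + 4 on |z|=r, giving M(r) ≤ e^{7r^5 + 4} and ρ ≤ 5. For the lower bound, choose z on |z|=r with 7z^5 purely imaginary of modulus 7r^5; then |cos(7z^5 + 4)| grows like e^{7r^5}/2, so ρ ≥ 5. Hence ρ = 5.
Therefore ρ = 5.

Order ρ = 5.


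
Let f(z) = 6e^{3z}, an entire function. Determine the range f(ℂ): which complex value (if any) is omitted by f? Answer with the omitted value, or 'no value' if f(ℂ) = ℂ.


Little Picard bounds the complement of f(ℂ) to at most one point.
e^{3z} is never zero on ℂ, so 6·e^{3z} takes every value in ℂ ∖ {0}. Adding 0 shifts the range to ℂ ∖ {0}. Thus f omits exactly the value 0.

Omitted value: 0.


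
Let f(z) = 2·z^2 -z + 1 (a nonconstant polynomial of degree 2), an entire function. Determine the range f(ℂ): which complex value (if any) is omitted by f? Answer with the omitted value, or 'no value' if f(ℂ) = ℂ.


Little Picard bounds the complement of f(ℂ) to at most one point.
For every w ∈ ℂ, the equation p(z) − w = 0 is a nonconstant polynomial in z and hence has at least one root by the fundamental theorem of algebra. So p is surjective onto ℂ, omitting no value.

Omitted value: no value.


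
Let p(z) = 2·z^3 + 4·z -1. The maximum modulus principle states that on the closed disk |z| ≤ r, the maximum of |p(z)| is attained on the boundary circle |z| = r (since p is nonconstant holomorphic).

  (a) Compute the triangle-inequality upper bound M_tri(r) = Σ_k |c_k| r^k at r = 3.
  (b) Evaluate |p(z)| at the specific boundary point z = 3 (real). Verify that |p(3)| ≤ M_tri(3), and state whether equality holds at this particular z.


Coefficients: c_0 = -1, c_1 = 4, c_2 = 0, c_3 = 2. Radius r = 3.
Part (a). Triangle bound: M_tri(r) = Σ_k |c_k| r^k
  = |-1|·3^0 + |4|·3^1 + |0|·3^2 + |2|·3^3
  = 1 + 12 + 0 + 54 = 67.
This bounds M(r) := max_{|z|=r} |p(z)| from above; equality holds iff all terms c_k z^k can be made to align in phase at a single z on |z|=r.
Part (b). At z = 3 (real, on the circle |z| = r):
  p(3) = (-1)·3^0 + (4)·3^1 + (0)·3^2 + (2)·3^3 = 65.
  |p(3)| = 65.
Check: |p(3)| = 65 ≤ 67 = M_tri(3). ✓ Equality does not hold at z = 3 (the coefficients have mixed signs, so the terms do not all align in phase there).

M_tri(3) = 67; |p(3)| = 65; equality at z=3: no.


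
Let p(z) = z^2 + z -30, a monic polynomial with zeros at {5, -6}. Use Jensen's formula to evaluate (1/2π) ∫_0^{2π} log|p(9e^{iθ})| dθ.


Zeros: -6, 5; r = 9.
Inside |z| < r: -6, 5. Outside (|z| ≥ r): ∅.
p(0) = -30, so log|p(0)| = log(30) = 3.4012.
Apply Jensen: I(r) = log|p(0)| + Σ_k log(r/|z_k|), summed over zeros inside |z| < r.
  log(r/|z_k|) for z_k = 5: log(9/5) = 0.5878
  log(r/|z_k|) for z_k = -6: log(9/6) = 0.4055
Sum over inside zeros: 0.9933.
I(r) = log|p(0)| + (inside sum) = 3.4012 + 0.9933 = 4.3944.
Closed form (all zeros inside, monic): I(r) = n·log(r) = 2·log(9) = 4.3944. ✓

I(r) ≈ 4.3944.


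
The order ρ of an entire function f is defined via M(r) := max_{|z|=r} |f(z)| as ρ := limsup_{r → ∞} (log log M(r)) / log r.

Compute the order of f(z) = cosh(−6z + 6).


cosh(w) is a linear combination of e^{iw} and e^{−iw} (or e^w, e^{−w} in the hyperbolic case), so |cosh(w)| ≤ e^{|w|}. With w = −6z + 6, |w| ≤ 6|z| + 6 = 6r + 6 on |z| = r, giving M(r) ≤ e^{6r + 6}, so ρ ≤ 1. On a suitable ray (z = it for sin/cos; z = t for sinh/cosh, t real → ∞), |cosh(−6z + 6)| grows like e^{6|t|}/2, so ρ ≥ 1. Hence ρ = 1.
Therefore ρ = 1.

Order ρ = 1.


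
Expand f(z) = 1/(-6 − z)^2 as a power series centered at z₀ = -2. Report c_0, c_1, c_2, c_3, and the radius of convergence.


Let w = z − z₀, so z = z₀ + w.
Then -6 − z = -6 − (z₀ + w) = (-6 − z₀) − w = -4 − w.
f(z) = 1/(-4 − w)^2 = (1/(-4)^2) · (1 − w/(-4))^{−2}.
By the binomial series (1−u)^{−2} = Σ_{n≥0} C(n+1, 1) u^n for |u|<1, with u = w/(-4):
  c_n = C(n+1, 1) / (-4)^(n+2).
  c_0 = 1/(-4)^2 = 1/16.
  c_1 = 2/(-4)^3 = -1/32.
  c_2 = 3/(-4)^4 = 3/256.
  c_3 = 4/(-4)^5 = -1/256.
The series is valid for |w/d| < 1, i.e. |z − z₀| < |d|.
Radius of convergence: R = |-6 − z₀| = |-4| = 4 (distance from z₀ to the singularity z = -6).

c_0 = 1/16, c_1 = -1/32, c_2 = 3/256, c_3 = -1/256; R = 4.


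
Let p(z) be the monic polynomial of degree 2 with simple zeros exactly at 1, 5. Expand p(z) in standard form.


The polynomial is p(z) = ∏_{α ∈ S} (z − α), where S = {1, 5}.
Expanding the product yields: p(z) = z^2 -6·z + 5.
The resulting polynomial has degree 2 and real coefficients as required.

p(z) = z^2 -6·z + 5.


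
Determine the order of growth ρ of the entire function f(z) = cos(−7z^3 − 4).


Write cos(w) = (e^{iw} ± e^{−iw})/(2 or 2i), so |cos(w)| ≤ e^{|w|}. With w = −7z^3 − 4, |w| ≤ 7r^3 + 4 on |z|=r, giving M(r) ≤ e^{7r^3 + 4} and ρ ≤ 3. For the lower bound, choose z on |z|=r with -7z^3 purely imaginary of modulus 7r^3; then |cos(−7z^3 − 4)| grows like e^{7r^3}/2, so ρ ≥ 3. Hence ρ = 3.
Therefore ρ = 3.

Order ρ = 3.


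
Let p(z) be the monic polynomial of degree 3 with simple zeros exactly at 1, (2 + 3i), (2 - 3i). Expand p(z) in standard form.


The polynomial is p(z) = ∏_{α ∈ S} (z − α), where S = {1, (2 + 3i), (2 - 3i)}.
Expanding the product yields: p(z) = z^3 -5·z^2 + 17·z -13.
Note conjugate pairs combine to real quadratics: (z − (2+3i))(z − (2−3i)) = z² − 4z + 13.
The resulting polynomial has degree 3 and real coefficients as required.

p(z) = z^3 -5·z^2 + 17·z -13.


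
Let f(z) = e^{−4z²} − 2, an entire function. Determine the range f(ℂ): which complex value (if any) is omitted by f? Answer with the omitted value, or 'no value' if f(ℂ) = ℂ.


Little Picard bounds the complement of f(ℂ) to at most one point.
The exponent g(z) = −4z² is a nonconstant polynomial, hence surjective onto ℂ. So e^{g(z)} takes every value in {e^w : w ∈ ℂ} = ℂ ∖ {0}. Adding -2 shifts the range to ℂ ∖ {-2}. f omits exactly -2.

Omitted value: -2.


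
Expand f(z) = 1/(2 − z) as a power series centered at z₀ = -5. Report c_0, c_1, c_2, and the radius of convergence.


Let w = z − z₀, so z = z₀ + w.
Then 2 − z = 2 − (z₀ + w) = (2 − z₀) − w = 7 − w.
f(z) = 1/(7 − w) = (1/(7)) · 1/(1 − w/(7)) = Σ_{n≥0} w^n / (7)^(n+1).
So c_n = 1/(7)^(n+1):
  c_0 = 1/(7)^1 = 1/7.
  c_1 = 1/(7)^2 = 1/49.
  c_2 = 1/(7)^3 = 1/343.
The series is valid for |w/d| < 1, i.e. |z − z₀| < |d|.
Radius of convergence: R = |2 − z₀| = |7| = 7 (distance from z₀ to the singularity z = 2).

c_0 = 1/7, c_1 = 1/49, c_2 = 1/343; R = 7.


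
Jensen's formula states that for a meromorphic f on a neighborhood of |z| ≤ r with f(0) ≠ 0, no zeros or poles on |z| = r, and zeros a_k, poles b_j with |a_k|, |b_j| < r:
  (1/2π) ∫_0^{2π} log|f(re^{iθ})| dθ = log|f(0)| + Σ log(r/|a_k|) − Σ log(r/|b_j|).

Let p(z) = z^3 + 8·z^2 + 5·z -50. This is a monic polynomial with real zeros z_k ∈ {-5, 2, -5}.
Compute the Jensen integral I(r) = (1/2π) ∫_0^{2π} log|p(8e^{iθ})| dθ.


Zeros: -5, -5, 2; r = 8.
Inside |z| < r: -5, -5, 2. Outside (|z| ≥ r): ∅.
p(0) = -50, so log|p(0)| = log(50) = 3.9120.
Apply Jensen: I(r) = log|p(0)| + Σ_k log(r/|z_k|), summed over zeros inside |z| < r.
  log(r/|z_k|) for z_k = -5: log(8/5) = 0.4700
  log(r/|z_k|) for z_k = 2: log(8/2) = 1.3863
  log(r/|z_k|) for z_k = -5: log(8/5) = 0.4700
Sum over inside zeros: 2.3263.
I(r) = log|p(0)| + (inside sum) = 3.9120 + 2.3263 = 6.2383.
Closed form (all zeros inside, monic): I(r) = n·log(r) = 3·log(8) = 6.2383. ✓

I(r) ≈ 6.2383.


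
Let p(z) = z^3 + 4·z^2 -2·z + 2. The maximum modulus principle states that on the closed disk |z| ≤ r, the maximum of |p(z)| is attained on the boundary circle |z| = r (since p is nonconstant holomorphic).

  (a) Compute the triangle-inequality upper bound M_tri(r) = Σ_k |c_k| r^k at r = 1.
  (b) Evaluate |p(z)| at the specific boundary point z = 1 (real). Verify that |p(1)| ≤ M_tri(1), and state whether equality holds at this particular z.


Coefficients: c_0 = 2, c_1 = -2, c_2 = 4, c_3 = 1. Radius r = 1.
Part (a). Triangle bound: M_tri(r) = Σ_k |c_k| r^k
  = |2|·1^0 + |-2|·1^1 + |4|·1^2 + |1|·1^3
  = 2 + 2 + 4 + 1 = 9.
This bounds M(r) := max_{|z|=r} |p(z)| from above; equality holds iff all terms c_k z^k can be made to align in phase at a single z on |z|=r.
Part (b). At z = 1 (real, on the circle |z| = r):
  p(1) = (2)·1^0 + (-2)·1^1 + (4)·1^2 + (1)·1^3 = 5.
  |p(1)| = 5.
Check: |p(1)| = 5 ≤ 9 = M_tri(1). ✓ Equality does not hold at z = 1 (the coefficients have mixed signs, so the terms do not all align in phase there).

M_tri(1) = 9; |p(1)| = 5; equality at z=1: no.


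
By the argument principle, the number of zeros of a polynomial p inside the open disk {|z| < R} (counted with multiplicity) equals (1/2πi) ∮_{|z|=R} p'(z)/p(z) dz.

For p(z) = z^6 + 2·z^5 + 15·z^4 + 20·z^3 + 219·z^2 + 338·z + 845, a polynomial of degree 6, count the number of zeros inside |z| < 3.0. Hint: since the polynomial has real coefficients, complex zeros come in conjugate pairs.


The zeros of p are: (-1 + 2i), (-1 - 2i), (-2 + 3i), (-2 - 3i), (2 + 3i), (2 - 3i).
Their magnitudes are: 2.236, 2.236, 3.606, 3.606, 3.606, 3.606.
Zeros with |z| < R = 3.0: (-1 + 2i), (-1 - 2i).
Count = 2.
By the argument principle, (1/2πi) ∮_{|z|=R} p'(z)/p(z) dz equals exactly this count.

Number of zeros inside |z| < 3.0: 2.


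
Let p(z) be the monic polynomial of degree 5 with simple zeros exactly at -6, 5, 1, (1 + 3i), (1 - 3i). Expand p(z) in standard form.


The polynomial is p(z) = ∏_{α ∈ S} (z − α), where S = {-6, 5, 1, (1 + 3i), (1 - 3i)}.
Expanding the product yields: p(z) = z^5 -2·z^4 -21·z^3 + 92·z^2 -370·z + 300.
Note conjugate pairs combine to real quadratics: (z − (1+3i))(z − (1−3i)) = z² − 2z + 10.
The resulting polynomial has degree 5 and real coefficients as required.

p(z) = z^5 -2·z^4 -21·z^3 + 92·z^2 -370·z + 300.


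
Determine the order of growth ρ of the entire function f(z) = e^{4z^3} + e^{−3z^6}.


Each summand is entire of order 3 and 6 respectively (as in the single-exponential case). The order of a sum is at most the max of the orders, so ρ ≤ 6. For the lower bound: on |z|=r choose arg z so that -3z^6 is real positive; then |e^{-3z^6}| = e^{3r^6} while |e^{4z^3}| ≤ e^{4r^3} = o(e^{3r^6}). So |f| ≥ e^{3r^6}(1 − o(1)) and ρ ≥ 6. Hence ρ = max(3, 6) = 6.
Therefore ρ = 6.

Order ρ = 6.


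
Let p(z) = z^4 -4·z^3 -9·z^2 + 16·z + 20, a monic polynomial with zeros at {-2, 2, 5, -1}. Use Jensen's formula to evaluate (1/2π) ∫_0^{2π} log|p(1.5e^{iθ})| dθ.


Zeros: -2, -1, 2, 5; r = 1.5.
Inside |z| < r: -1. Outside (|z| ≥ r): -2, 2, 5.
p(0) = 20, so log|p(0)| = log(20) = 2.9957.
Apply Jensen: I(r) = log|p(0)| + Σ_k log(r/|z_k|), summed over zeros inside |z| < r.
  log(r/|z_k|) for z_k = -1: log(1.5/1) = 0.4055
  Outside zeros (-2, 2, 5) contribute nothing to the Jensen sum.
Sum over inside zeros: 0.4055.
I(r) = log|p(0)| + (inside sum) = 2.9957 + 0.4055 = 3.4012.
Note: since some zeros are outside |z| ≤ r, the simplified n·log(r) form does NOT apply — only the inside zeros contribute.

I(r) ≈ 3.4012.


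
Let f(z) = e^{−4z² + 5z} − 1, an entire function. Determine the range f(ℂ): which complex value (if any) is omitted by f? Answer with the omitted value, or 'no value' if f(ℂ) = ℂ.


Little Picard bounds the complement of f(ℂ) to at most one point.
The exponent g(z) = −4z² + 5z is a nonconstant polynomial, hence surjective onto ℂ. So e^{g(z)} takes every value in {e^w : w ∈ ℂ} = ℂ ∖ {0}. Adding -1 shifts the range to ℂ ∖ {-1}. f omits exactly -1.

Omitted value: -1.


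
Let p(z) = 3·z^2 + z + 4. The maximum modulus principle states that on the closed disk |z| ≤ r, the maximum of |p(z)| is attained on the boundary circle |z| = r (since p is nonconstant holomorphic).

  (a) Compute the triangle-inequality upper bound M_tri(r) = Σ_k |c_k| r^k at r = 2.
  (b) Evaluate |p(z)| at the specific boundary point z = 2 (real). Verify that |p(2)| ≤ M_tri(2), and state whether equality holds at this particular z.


Coefficients: c_0 = 4, c_1 = 1, c_2 = 3. Radius r = 2.
Part (a). Triangle bound: M_tri(r) = Σ_k |c_k| r^k
  = |4|·2^0 + |1|·2^1 + |3|·2^2
  = 4 + 2 + 12 = 18.
This bounds M(r) := max_{|z|=r} |p(z)| from above; equality holds iff all terms c_k z^k can be made to align in phase at a single z on |z|=r.
Part (b). At z = 2 (real, on the circle |z| = r):
  p(2) = (4)·2^0 + (1)·2^1 + (3)·2^2 = 18.
  |p(2)| = 18.
Since all nonzero coefficients share the same sign, |p(2)| = 18 = M_tri(2); the triangle bound is attained at z = 2, so in fact M(r) = 18.

M_tri(2) = 18; |p(2)| = 18; equality at z=2: yes.


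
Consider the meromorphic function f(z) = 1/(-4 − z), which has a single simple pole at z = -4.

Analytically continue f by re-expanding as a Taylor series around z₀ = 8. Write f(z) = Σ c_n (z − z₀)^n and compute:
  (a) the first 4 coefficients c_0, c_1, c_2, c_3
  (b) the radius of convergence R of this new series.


Let w = z − z₀, so z = z₀ + w.
Then -4 − z = -4 − (z₀ + w) = (-4 − z₀) − w = -12 − w.
f(z) = 1/(-12 − w) = (1/(-12)) · 1/(1 − w/(-12)) = Σ_{n≥0} w^n / (-12)^(n+1).
So c_n = 1/(-12)^(n+1):
  c_0 = 1/(-12)^1 = -1/12.
  c_1 = 1/(-12)^2 = 1/144.
  c_2 = 1/(-12)^3 = -1/1728.
  c_3 = 1/(-12)^4 = 1/20736.
The series is valid for |w/d| < 1, i.e. |z − z₀| < |d|.
Radius of convergence: R = |-4 − z₀| = |-12| = 12 (distance from z₀ to the singularity z = -4).

c_0 = -1/12, c_1 = 1/144, c_2 = -1/1728, c_3 = 1/20736; R = 12.


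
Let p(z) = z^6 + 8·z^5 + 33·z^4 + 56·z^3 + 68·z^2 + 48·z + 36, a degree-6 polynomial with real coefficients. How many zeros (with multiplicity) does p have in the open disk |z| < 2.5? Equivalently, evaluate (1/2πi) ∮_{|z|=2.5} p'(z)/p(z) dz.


The zeros of p are: (0 + 1i), (0 - 1i), (-3 + 3i), (-3 - 3i), (-1 + 1i), (-1 - 1i).
Their magnitudes are: 1, 1, 4.243, 4.243, 1.414, 1.414.
Zeros with |z| < R = 2.5: (0 + 1i), (0 - 1i), (-1 + 1i), (-1 - 1i).
Count = 4.
By the argument principle, (1/2πi) ∮_{|z|=R} p'(z)/p(z) dz equals exactly this count.

Number of zeros inside |z| < 2.5: 4.


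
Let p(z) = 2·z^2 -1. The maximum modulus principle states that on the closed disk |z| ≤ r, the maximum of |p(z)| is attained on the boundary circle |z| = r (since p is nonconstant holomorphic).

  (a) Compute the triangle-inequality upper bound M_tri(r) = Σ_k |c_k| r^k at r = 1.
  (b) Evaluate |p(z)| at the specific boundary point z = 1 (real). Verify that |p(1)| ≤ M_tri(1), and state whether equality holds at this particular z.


Coefficients: c_0 = -1, c_1 = 0, c_2 = 2. Radius r = 1.
Part (a). Triangle bound: M_tri(r) = Σ_k |c_k| r^k
  = |-1|·1^0 + |0|·1^1 + |2|·1^2
  = 1 + 0 + 2 = 3.
This bounds M(r) := max_{|z|=r} |p(z)| from above; equality holds iff all terms c_k z^k can be made to align in phase at a single z on |z|=r.
Part (b). At z = 1 (real, on the circle |z| = r):
  p(1) = (-1)·1^0 + (0)·1^1 + (2)·1^2 = 1.
  |p(1)| = 1.
Check: |p(1)| = 1 ≤ 3 = M_tri(1). ✓ Equality does not hold at z = 1 (the coefficients have mixed signs, so the terms do not all align in phase there).

M_tri(1) = 3; |p(1)| = 1; equality at z=1: no.


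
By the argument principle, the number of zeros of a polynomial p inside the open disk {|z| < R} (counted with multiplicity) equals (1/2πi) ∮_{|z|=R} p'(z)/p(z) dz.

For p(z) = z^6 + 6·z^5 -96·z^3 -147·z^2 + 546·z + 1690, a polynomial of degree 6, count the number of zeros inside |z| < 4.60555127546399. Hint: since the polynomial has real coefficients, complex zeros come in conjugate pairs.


The zeros of p are: (-3 + 2i), (-3 - 2i), (3 + 1i), (3 - 1i), (-3 + 2i), (-3 - 2i).
Their magnitudes are: 3.606, 3.606, 3.162, 3.162, 3.606, 3.606.
Zeros with |z| < R = 4.60555127546399: (-3 + 2i), (-3 - 2i), (3 + 1i), (3 - 1i), (-3 + 2i), (-3 - 2i).
Count = 6.
By the argument principle, (1/2πi) ∮_{|z|=R} p'(z)/p(z) dz equals exactly this count.

Number of zeros inside |z| < 4.60555127546399: 6.


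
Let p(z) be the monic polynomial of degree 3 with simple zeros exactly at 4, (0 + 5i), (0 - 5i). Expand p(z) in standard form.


The polynomial is p(z) = ∏_{α ∈ S} (z − α), where S = {4, (0 + 5i), (0 - 5i)}.
Expanding the product yields: p(z) = z^3 -4·z^2 + 25·z -100.
Note conjugate pairs combine to real quadratics: (z − (0+5i))(z − (0−5i)) = z² + 25.
The resulting polynomial has degree 3 and real coefficients as required.

p(z) = z^3 -4·z^2 + 25·z -100.


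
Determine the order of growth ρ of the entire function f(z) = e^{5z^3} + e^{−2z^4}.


Each summand is entire of order 3 and 4 respectively (as in the single-exponential case). The order of a sum is at most the max of the orders, so ρ ≤ 4. For the lower bound: on |z|=r choose arg z so that -2z^4 is real positive; then |e^{-2z^4}| = e^{2r^4} while |e^{5z^3}| ≤ e^{5r^3} = o(e^{2r^4}). So |f| ≥ e^{2r^4}(1 − o(1)) and ρ ≥ 4. Hence ρ = max(3, 4) = 4.
Therefore ρ = 4.

Order ρ = 4.


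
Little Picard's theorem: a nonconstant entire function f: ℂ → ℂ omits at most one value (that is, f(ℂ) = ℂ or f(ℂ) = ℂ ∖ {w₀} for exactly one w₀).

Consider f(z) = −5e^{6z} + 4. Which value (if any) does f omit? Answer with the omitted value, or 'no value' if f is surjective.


Little Picard bounds the complement of f(ℂ) to at most one point.
e^{6z} is never zero on ℂ, so -5·e^{6z} takes every value in ℂ ∖ {0}. Adding 4 shifts the range to ℂ ∖ {4}. Thus f omits exactly the value 4.

Omitted value: 4.


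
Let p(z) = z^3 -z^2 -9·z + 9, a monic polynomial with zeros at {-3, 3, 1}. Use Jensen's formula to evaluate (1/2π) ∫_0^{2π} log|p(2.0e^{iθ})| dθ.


Zeros: -3, 1, 3; r = 2.0.
Inside |z| < r: 1. Outside (|z| ≥ r): -3, 3.
p(0) = 9, so log|p(0)| = log(9) = 2.1972.
Apply Jensen: I(r) = log|p(0)| + Σ_k log(r/|z_k|), summed over zeros inside |z| < r.
  log(r/|z_k|) for z_k = 1: log(2.0/1) = 0.6931
  Outside zeros (-3, 3) contribute nothing to the Jensen sum.
Sum over inside zeros: 0.6931.
I(r) = log|p(0)| + (inside sum) = 2.1972 + 0.6931 = 2.8904.
Note: since some zeros are outside |z| ≤ r, the simplified n·log(r) form does NOT apply — only the inside zeros contribute.

I(r) ≈ 2.8904.


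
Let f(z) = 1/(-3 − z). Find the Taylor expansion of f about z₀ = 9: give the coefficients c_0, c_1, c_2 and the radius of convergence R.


Let w = z − z₀, so z = z₀ + w.
Then -3 − z = -3 − (z₀ + w) = (-3 − z₀) − w = -12 − w.
f(z) = 1/(-12 − w) = (1/(-12)) · 1/(1 − w/(-12)) = Σ_{n≥0} w^n / (-12)^(n+1).
So c_n = 1/(-12)^(n+1):
  c_0 = 1/(-12)^1 = -1/12.
  c_1 = 1/(-12)^2 = 1/144.
  c_2 = 1/(-12)^3 = -1/1728.
The series is valid for |w/d| < 1, i.e. |z − z₀| < |d|.
Radius of convergence: R = |-3 − z₀| = |-12| = 12 (distance from z₀ to the singularity z = -3).

c_0 = -1/12, c_1 = 1/144, c_2 = -1/1728; R = 12.


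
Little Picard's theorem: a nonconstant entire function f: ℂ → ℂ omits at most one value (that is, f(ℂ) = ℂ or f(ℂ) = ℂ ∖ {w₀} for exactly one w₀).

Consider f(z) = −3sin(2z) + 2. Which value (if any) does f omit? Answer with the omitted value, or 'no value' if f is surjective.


Little Picard bounds the complement of f(ℂ) to at most one point.
sin is entire and surjective onto ℂ: for every w ∈ ℂ, sin(ζ) = w has a solution ζ ∈ ℂ (e.g., via the complex inverse arcsin). With ζ = 2z this gives z = ζ/(2). Then -3·sin(2z) takes every value in -3·ℂ = ℂ, and adding 2 is a bijection of ℂ. So f is surjective and omits no value. (Note: only on the real line is sin bounded by [−1, 1].)

Omitted value: no value.


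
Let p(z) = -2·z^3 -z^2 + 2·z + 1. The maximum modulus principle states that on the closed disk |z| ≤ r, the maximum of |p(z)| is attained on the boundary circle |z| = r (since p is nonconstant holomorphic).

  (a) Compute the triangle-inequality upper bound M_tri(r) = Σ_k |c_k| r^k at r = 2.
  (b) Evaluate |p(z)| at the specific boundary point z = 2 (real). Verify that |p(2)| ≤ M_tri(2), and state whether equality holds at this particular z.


Coefficients: c_0 = 1, c_1 = 2, c_2 = -1, c_3 = -2. Radius r = 2.
Part (a). Triangle bound: M_tri(r) = Σ_k |c_k| r^k
  = |1|·2^0 + |2|·2^1 + |-1|·2^2 + |-2|·2^3
  = 1 + 4 + 4 + 16 = 25.
This bounds M(r) := max_{|z|=r} |p(z)| from above; equality holds iff all terms c_k z^k can be made to align in phase at a single z on |z|=r.
Part (b). At z = 2 (real, on the circle |z| = r):
  p(2) = (1)·2^0 + (2)·2^1 + (-1)·2^2 + (-2)·2^3 = -15.
  |p(2)| = 15.
Check: |p(2)| = 15 ≤ 25 = M_tri(2). ✓ Equality does not hold at z = 2 (the coefficients have mixed signs, so the terms do not all align in phase there).

M_tri(2) = 25; |p(2)| = 15; equality at z=2: no.


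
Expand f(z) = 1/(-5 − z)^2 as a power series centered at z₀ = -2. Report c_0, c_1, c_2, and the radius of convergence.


Let w = z − z₀, so z = z₀ + w.
Then -5 − z = -5 − (z₀ + w) = (-5 − z₀) − w = -3 − w.
f(z) = 1/(-3 − w)^2 = (1/(-3)^2) · (1 − w/(-3))^{−2}.
By the binomial series (1−u)^{−2} = Σ_{n≥0} C(n+1, 1) u^n for |u|<1, with u = w/(-3):
  c_n = C(n+1, 1) / (-3)^(n+2).
  c_0 = 1/(-3)^2 = 1/9.
  c_1 = 2/(-3)^3 = -2/27.
  c_2 = 3/(-3)^4 = 1/27.
The series is valid for |w/d| < 1, i.e. |z − z₀| < |d|.
Radius of convergence: R = |-5 − z₀| = |-3| = 3 (distance from z₀ to the singularity z = -5).

c_0 = 1/9, c_1 = -2/27, c_2 = 1/27; R = 3.


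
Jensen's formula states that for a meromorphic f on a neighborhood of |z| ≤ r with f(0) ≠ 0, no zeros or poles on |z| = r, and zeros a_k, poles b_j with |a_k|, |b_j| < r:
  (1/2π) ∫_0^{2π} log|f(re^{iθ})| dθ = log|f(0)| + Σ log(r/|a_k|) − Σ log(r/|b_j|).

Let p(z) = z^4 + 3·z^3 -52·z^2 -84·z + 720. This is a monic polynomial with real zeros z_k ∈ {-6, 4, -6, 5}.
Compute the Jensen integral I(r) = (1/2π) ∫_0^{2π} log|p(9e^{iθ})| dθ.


Zeros: -6, -6, 4, 5; r = 9.
Inside |z| < r: -6, -6, 4, 5. Outside (|z| ≥ r): ∅.
p(0) = 720, so log|p(0)| = log(720) = 6.5793.
Apply Jensen: I(r) = log|p(0)| + Σ_k log(r/|z_k|), summed over zeros inside |z| < r.
  log(r/|z_k|) for z_k = -6: log(9/6) = 0.4055
  log(r/|z_k|) for z_k = 4: log(9/4) = 0.8109
  log(r/|z_k|) for z_k = -6: log(9/6) = 0.4055
  log(r/|z_k|) for z_k = 5: log(9/5) = 0.5878
Sum over inside zeros: 2.2096.
I(r) = log|p(0)| + (inside sum) = 6.5793 + 2.2096 = 8.7889.
Closed form (all zeros inside, monic): I(r) = n·log(r) = 4·log(9) = 8.7889. ✓

I(r) ≈ 8.7889.
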